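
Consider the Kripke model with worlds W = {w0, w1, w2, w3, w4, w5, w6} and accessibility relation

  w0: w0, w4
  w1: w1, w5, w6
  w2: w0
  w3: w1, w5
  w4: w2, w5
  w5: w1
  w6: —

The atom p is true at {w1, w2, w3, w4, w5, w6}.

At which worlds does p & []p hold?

w0: p is F, []p is F. ✗
w1: p is T, []p is T. ✓
w2: p is T, []p is F. ✗
w3: p is T, []p is T. ✓
w4: p is T, []p is T. ✓
w5: p is T, []p is T. ✓
w6: p is T, []p is T. ✓

{w1, w3, w4, w5, w6}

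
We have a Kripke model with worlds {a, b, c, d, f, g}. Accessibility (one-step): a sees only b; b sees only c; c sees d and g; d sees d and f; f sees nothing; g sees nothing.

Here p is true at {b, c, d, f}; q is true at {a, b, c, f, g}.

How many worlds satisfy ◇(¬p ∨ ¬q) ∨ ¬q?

2

a: ◇(¬p ∨ ¬q) is F, ¬q is F. ✗
b: ◇(¬p ∨ ¬q) is F, ¬q is F. ✗
c: ◇(¬p ∨ ¬q) is T, ¬q is F. ✓
d: ◇(¬p ∨ ¬q) is T, ¬q is T. ✓
f: ◇(¬p ∨ ¬q) is F, ¬q is F. ✗
g: ◇(¬p ∨ ¬q) is F, ¬q is F. ✗
Satisfying worlds: {c, d}.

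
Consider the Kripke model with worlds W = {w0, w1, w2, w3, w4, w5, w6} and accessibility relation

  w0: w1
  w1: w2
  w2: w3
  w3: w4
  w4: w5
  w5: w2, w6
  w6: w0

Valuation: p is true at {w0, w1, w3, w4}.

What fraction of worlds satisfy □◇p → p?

4/7

w0: □◇p is F, p is T. ✓
w1: □◇p is T, p is T. ✓
w2: □◇p is T, p is F. ✗
w3: □◇p is F, p is T. ✓
w4: □◇p is F, p is T. ✓
w5: □◇p is T, p is F. ✗
w6: □◇p is T, p is F. ✗
That's 4 of 7 worlds, so 4/7.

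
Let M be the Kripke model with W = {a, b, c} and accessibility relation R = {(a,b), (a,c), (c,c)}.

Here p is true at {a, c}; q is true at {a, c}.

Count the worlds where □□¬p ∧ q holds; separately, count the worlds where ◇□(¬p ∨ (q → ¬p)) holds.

0 and 1

For □□¬p ∧ q:
a: □□¬p is F, q is T. ✗
b: □□¬p is T, q is F. ✗
c: □□¬p is F, q is T. ✗
— 0 worlds.
For ◇□(¬p ∨ (q → ¬p)):
a: successors {b, c}; □(¬p ∨ (q → ¬p)) there: b:T, c:F. ✓
b: no successors, so ◇□(¬p ∨ (q → ¬p)) fails. ✗
c: successors {c}; □(¬p ∨ (q → ¬p)) there: c:F. ✗
— 1 world.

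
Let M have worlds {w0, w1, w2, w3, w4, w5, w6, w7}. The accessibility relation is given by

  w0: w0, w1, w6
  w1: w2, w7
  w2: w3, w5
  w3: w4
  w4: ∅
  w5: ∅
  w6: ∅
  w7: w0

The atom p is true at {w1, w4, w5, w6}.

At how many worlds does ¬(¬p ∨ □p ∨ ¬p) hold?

w0: ¬p ∨ □p ∨ ¬p is T. ✗
w1: ¬p ∨ □p ∨ ¬p is F. ✓
w2: ¬p ∨ □p ∨ ¬p is T. ✗
w3: ¬p ∨ □p ∨ ¬p is T. ✗
w4: ¬p ∨ □p ∨ ¬p is T. ✗
w5: ¬p ∨ □p ∨ ¬p is T. ✗
w6: ¬p ∨ □p ∨ ¬p is T. ✗
w7: ¬p ∨ □p ∨ ¬p is T. ✗
Satisfying worlds: {w1}.

1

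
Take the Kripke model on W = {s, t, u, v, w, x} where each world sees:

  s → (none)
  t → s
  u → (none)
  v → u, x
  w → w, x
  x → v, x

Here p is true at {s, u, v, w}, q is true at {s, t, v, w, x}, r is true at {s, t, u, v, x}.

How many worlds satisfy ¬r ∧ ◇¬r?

s: ¬r is F, ◇¬r is F. ✗
t: ¬r is F, ◇¬r is F. ✗
u: ¬r is F, ◇¬r is F. ✗
v: ¬r is F, ◇¬r is F. ✗
w: ¬r is T, ◇¬r is T. ✓
x: ¬r is F, ◇¬r is F. ✗
Satisfying worlds: {w}.

1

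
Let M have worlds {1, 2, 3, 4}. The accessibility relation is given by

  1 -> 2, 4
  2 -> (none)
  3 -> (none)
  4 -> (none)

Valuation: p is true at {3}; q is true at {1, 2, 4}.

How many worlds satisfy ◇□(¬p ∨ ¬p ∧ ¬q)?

1: successors {2, 4}; □(¬p ∨ ¬p ∧ ¬q) there: 2:T, 4:T. ✓
2: no successors, so ◇□(¬p ∨ ¬p ∧ ¬q) fails. ✗
3: no successors, so ◇□(¬p ∨ ¬p ∧ ¬q) fails. ✗
4: no successors, so ◇□(¬p ∨ ¬p ∧ ¬q) fails. ✗
Satisfying worlds: {1}.

1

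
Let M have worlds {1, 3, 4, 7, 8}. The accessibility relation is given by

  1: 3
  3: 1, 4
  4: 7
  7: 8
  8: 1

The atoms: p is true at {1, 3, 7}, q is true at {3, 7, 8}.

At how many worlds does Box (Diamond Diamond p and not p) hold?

1

1: successors {3}; Diamond Diamond p and not p there: 3:F. ✗
3: successors {1, 4}; Diamond Diamond p and not p there: 1:F, 4:F. ✗
4: successors {7}; Diamond Diamond p and not p there: 7:F. ✗
7: successors {8}; Diamond Diamond p and not p there: 8:T. ✓
8: successors {1}; Diamond Diamond p and not p there: 1:F. ✗
Satisfying worlds: {7}.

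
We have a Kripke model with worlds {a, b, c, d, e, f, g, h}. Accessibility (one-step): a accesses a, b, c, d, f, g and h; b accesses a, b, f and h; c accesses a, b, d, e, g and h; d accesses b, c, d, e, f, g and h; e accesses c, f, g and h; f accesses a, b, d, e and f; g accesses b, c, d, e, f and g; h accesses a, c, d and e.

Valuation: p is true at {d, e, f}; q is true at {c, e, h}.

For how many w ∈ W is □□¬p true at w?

a: successors {a, b, c, d, f, g, h}; □¬p there: a:F, b:F, c:F, d:F, f:F, g:F, h:F. ✗
b: successors {a, b, f, h}; □¬p there: a:F, b:F, f:F, h:F. ✗
c: successors {a, b, d, e, g, h}; □¬p there: a:F, b:F, d:F, e:F, g:F, h:F. ✗
d: successors {b, c, d, e, f, g, h}; □¬p there: b:F, c:F, d:F, e:F, f:F, g:F, h:F. ✗
e: successors {c, f, g, h}; □¬p there: c:F, f:F, g:F, h:F. ✗
f: successors {a, b, d, e, f}; □¬p there: a:F, b:F, d:F, e:F, f:F. ✗
g: successors {b, c, d, e, f, g}; □¬p there: b:F, c:F, d:F, e:F, f:F, g:F. ✗
h: successors {a, c, d, e}; □¬p there: a:F, c:F, d:F, e:F. ✗
Satisfying worlds: ∅.

0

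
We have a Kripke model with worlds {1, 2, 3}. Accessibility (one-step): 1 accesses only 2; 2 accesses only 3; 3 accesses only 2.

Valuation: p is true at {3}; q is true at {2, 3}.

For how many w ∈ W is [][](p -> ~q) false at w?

1: successors {2}; [](p -> ~q) there: 2:F. ✗
2: successors {3}; [](p -> ~q) there: 3:T. ✓
3: successors {2}; [](p -> ~q) there: 2:F. ✗
Satisfying worlds: {2}.
So [][](p -> ~q) fails at the other 2 worlds.

2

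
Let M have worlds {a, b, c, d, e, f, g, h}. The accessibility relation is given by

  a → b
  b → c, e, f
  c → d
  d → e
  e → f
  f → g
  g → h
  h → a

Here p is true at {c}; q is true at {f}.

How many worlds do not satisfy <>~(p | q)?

1

a: successors {b}; ~(p | q) there: b:T. ✓
b: successors {c, e, f}; ~(p | q) there: c:F, e:T, f:F. ✓
c: successors {d}; ~(p | q) there: d:T. ✓
d: successors {e}; ~(p | q) there: e:T. ✓
e: successors {f}; ~(p | q) there: f:F. ✗
f: successors {g}; ~(p | q) there: g:T. ✓
g: successors {h}; ~(p | q) there: h:T. ✓
h: successors {a}; ~(p | q) there: a:T. ✓
Satisfying worlds: {a, b, c, d, f, g, h}.
So <>~(p | q) fails at the other 1 world.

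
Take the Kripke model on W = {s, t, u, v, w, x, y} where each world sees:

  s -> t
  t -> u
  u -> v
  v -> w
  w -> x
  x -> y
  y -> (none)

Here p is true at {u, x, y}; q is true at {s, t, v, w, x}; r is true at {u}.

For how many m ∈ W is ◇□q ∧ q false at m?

s: ◇□q is F, q is T. ✗
t: ◇□q is T, q is T. ✓
u: ◇□q is T, q is F. ✗
v: ◇□q is T, q is T. ✓
w: ◇□q is F, q is T. ✗
x: ◇□q is T, q is T. ✓
y: ◇□q is F, q is F. ✗
Satisfying worlds: {t, v, x}.
So ◇□q ∧ q fails at the other 4 worlds.

4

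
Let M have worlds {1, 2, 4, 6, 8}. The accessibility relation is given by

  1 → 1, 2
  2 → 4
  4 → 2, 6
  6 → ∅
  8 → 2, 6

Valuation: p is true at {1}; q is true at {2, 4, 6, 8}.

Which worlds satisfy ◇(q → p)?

{1}

1: successors {1, 2}; q → p there: 1:T, 2:F. ✓
2: successors {4}; q → p there: 4:F. ✗
4: successors {2, 6}; q → p there: 2:F, 6:F. ✗
6: no successors, so ◇(q → p) fails. ✗
8: successors {2, 6}; q → p there: 2:F, 6:F. ✗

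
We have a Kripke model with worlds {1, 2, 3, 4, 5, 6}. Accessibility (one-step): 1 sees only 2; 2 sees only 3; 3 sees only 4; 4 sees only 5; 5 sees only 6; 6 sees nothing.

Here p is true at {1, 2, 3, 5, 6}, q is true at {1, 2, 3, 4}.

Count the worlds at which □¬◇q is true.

1: successors {2}; ¬◇q there: 2:F. ✗
2: successors {3}; ¬◇q there: 3:F. ✗
3: successors {4}; ¬◇q there: 4:T. ✓
4: successors {5}; ¬◇q there: 5:T. ✓
5: successors {6}; ¬◇q there: 6:T. ✓
6: no successors, so □¬◇q holds vacuously. ✓
Satisfying worlds: {3, 4, 5, 6}.

4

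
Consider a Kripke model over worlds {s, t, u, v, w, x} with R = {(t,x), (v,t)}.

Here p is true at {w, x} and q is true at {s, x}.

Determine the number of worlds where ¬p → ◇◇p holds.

s: ¬p is T, ◇◇p is F. ✗
t: ¬p is T, ◇◇p is F. ✗
u: ¬p is T, ◇◇p is F. ✗
v: ¬p is T, ◇◇p is T. ✓
w: ¬p is F, ◇◇p is F. ✓
x: ¬p is F, ◇◇p is F. ✓
Satisfying worlds: {v, w, x}.

3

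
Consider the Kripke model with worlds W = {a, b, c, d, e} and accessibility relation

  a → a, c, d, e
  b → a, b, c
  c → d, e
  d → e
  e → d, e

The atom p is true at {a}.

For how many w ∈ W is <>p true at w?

a: successors {a, c, d, e}; p there: a:T, c:F, d:F, e:F. ✓
b: successors {a, b, c}; p there: a:T, b:F, c:F. ✓
c: successors {d, e}; p there: d:F, e:F. ✗
d: successors {e}; p there: e:F. ✗
e: successors {d, e}; p there: d:F, e:F. ✗
Satisfying worlds: {a, b}.

2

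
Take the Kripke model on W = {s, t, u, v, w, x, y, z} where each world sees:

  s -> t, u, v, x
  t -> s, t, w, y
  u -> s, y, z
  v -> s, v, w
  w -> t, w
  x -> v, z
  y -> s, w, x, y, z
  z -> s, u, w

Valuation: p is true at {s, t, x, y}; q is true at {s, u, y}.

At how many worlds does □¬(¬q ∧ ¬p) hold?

s: successors {t, u, v, x}; ¬(¬q ∧ ¬p) there: t:T, u:T, v:F, x:T. ✗
t: successors {s, t, w, y}; ¬(¬q ∧ ¬p) there: s:T, t:T, w:F, y:T. ✗
u: successors {s, y, z}; ¬(¬q ∧ ¬p) there: s:T, y:T, z:F. ✗
v: successors {s, v, w}; ¬(¬q ∧ ¬p) there: s:T, v:F, w:F. ✗
w: successors {t, w}; ¬(¬q ∧ ¬p) there: t:T, w:F. ✗
x: successors {v, z}; ¬(¬q ∧ ¬p) there: v:F, z:F. ✗
y: successors {s, w, x, y, z}; ¬(¬q ∧ ¬p) there: s:T, w:F, x:T, y:T, z:F. ✗
z: successors {s, u, w}; ¬(¬q ∧ ¬p) there: s:T, u:T, w:F. ✗
Satisfying worlds: ∅.

0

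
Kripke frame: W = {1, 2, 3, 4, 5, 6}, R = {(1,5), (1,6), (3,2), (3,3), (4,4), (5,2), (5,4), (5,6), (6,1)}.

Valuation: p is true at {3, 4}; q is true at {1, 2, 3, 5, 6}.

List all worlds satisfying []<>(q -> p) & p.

1: []<>(q -> p) is F, p is F. ✗
2: []<>(q -> p) is T, p is F. ✗
3: []<>(q -> p) is F, p is T. ✗
4: []<>(q -> p) is T, p is T. ✓
5: []<>(q -> p) is F, p is F. ✗
6: []<>(q -> p) is F, p is F. ✗

{4}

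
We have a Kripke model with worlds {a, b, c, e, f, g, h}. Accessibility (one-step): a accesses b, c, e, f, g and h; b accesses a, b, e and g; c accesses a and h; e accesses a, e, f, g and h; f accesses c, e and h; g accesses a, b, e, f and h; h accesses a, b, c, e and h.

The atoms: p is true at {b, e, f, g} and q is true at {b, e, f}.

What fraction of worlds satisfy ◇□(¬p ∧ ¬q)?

a: successors {b, c, e, f, g, h}; □(¬p ∧ ¬q) there: b:F, c:T, e:F, f:F, g:F, h:F. ✓
b: successors {a, b, e, g}; □(¬p ∧ ¬q) there: a:F, b:F, e:F, g:F. ✗
c: successors {a, h}; □(¬p ∧ ¬q) there: a:F, h:F. ✗
e: successors {a, e, f, g, h}; □(¬p ∧ ¬q) there: a:F, e:F, f:F, g:F, h:F. ✗
f: successors {c, e, h}; □(¬p ∧ ¬q) there: c:T, e:F, h:F. ✓
g: successors {a, b, e, f, h}; □(¬p ∧ ¬q) there: a:F, b:F, e:F, f:F, h:F. ✗
h: successors {a, b, c, e, h}; □(¬p ∧ ¬q) there: a:F, b:F, c:T, e:F, h:F. ✓
That's 3 of 7 worlds, so 3/7.

3/7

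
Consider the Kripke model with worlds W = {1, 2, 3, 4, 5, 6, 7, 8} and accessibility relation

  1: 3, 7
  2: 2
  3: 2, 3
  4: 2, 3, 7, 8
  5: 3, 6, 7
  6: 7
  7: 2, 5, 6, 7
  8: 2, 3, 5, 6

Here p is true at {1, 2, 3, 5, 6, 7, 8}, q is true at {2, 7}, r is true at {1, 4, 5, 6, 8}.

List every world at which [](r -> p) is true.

1: successors {3, 7}; r -> p there: 3:T, 7:T. ✓
2: successors {2}; r -> p there: 2:T. ✓
3: successors {2, 3}; r -> p there: 2:T, 3:T. ✓
4: successors {2, 3, 7, 8}; r -> p there: 2:T, 3:T, 7:T, 8:T. ✓
5: successors {3, 6, 7}; r -> p there: 3:T, 6:T, 7:T. ✓
6: successors {7}; r -> p there: 7:T. ✓
7: successors {2, 5, 6, 7}; r -> p there: 2:T, 5:T, 6:T, 7:T. ✓
8: successors {2, 3, 5, 6}; r -> p there: 2:T, 3:T, 5:T, 6:T. ✓

{1, 2, 3, 4, 5, 6, 7, 8}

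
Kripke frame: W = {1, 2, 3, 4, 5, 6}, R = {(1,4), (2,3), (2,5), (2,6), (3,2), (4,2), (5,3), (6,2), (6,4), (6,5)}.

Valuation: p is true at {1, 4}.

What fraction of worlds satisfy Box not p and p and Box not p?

1/6

1: Box not p is F, p and Box not p is F. ✗
2: Box not p is T, p and Box not p is F. ✗
3: Box not p is T, p and Box not p is F. ✗
4: Box not p is T, p and Box not p is T. ✓
5: Box not p is T, p and Box not p is F. ✗
6: Box not p is F, p and Box not p is F. ✗
That's 1 of 6 worlds, so 1/6.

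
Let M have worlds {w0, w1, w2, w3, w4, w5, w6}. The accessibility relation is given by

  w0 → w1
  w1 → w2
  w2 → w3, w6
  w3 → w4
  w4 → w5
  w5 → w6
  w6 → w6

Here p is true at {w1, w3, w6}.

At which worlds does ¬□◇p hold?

w0: □◇p is F. ✓
w1: □◇p is T. ✗
w2: □◇p is F. ✓
w3: □◇p is F. ✓
w4: □◇p is T. ✗
w5: □◇p is T. ✗
w6: □◇p is T. ✗

{w0, w2, w3}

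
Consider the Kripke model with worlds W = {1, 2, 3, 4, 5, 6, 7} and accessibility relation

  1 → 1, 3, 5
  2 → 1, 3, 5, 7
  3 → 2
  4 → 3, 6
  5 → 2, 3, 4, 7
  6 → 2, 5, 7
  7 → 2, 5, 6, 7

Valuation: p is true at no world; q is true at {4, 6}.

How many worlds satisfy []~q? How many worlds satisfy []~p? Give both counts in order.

4 and 7

For []~q:
1: successors {1, 3, 5}; ~q there: 1:T, 3:T, 5:T. ✓
2: successors {1, 3, 5, 7}; ~q there: 1:T, 3:T, 5:T, 7:T. ✓
3: successors {2}; ~q there: 2:T. ✓
4: successors {3, 6}; ~q there: 3:T, 6:F. ✗
5: successors {2, 3, 4, 7}; ~q there: 2:T, 3:T, 4:F, 7:T. ✗
6: successors {2, 5, 7}; ~q there: 2:T, 5:T, 7:T. ✓
7: successors {2, 5, 6, 7}; ~q there: 2:T, 5:T, 6:F, 7:T. ✗
— 4 worlds.
For []~p:
1: successors {1, 3, 5}; ~p there: 1:T, 3:T, 5:T. ✓
2: successors {1, 3, 5, 7}; ~p there: 1:T, 3:T, 5:T, 7:T. ✓
3: successors {2}; ~p there: 2:T. ✓
4: successors {3, 6}; ~p there: 3:T, 6:T. ✓
5: successors {2, 3, 4, 7}; ~p there: 2:T, 3:T, 4:T, 7:T. ✓
6: successors {2, 5, 7}; ~p there: 2:T, 5:T, 7:T. ✓
7: successors {2, 5, 6, 7}; ~p there: 2:T, 5:T, 6:T, 7:T. ✓
— 7 worlds.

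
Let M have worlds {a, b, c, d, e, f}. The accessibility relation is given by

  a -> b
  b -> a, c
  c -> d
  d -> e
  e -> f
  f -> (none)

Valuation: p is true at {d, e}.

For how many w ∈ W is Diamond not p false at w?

a: successors {b}; not p there: b:T. ✓
b: successors {a, c}; not p there: a:T, c:T. ✓
c: successors {d}; not p there: d:F. ✗
d: successors {e}; not p there: e:F. ✗
e: successors {f}; not p there: f:T. ✓
f: no successors, so Diamond not p fails. ✗
Satisfying worlds: {a, b, e}.
So Diamond not p fails at the other 3 worlds.

3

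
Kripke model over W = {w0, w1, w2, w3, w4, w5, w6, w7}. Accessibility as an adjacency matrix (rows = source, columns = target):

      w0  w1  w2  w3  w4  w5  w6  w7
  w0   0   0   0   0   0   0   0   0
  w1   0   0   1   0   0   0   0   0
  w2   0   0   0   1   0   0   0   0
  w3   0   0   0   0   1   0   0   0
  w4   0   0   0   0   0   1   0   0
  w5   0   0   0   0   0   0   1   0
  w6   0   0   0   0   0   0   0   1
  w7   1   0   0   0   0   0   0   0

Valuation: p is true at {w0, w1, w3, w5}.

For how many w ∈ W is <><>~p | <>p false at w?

4

w0: <><>~p is F, <>p is F. ✗
w1: <><>~p is F, <>p is F. ✗
w2: <><>~p is T, <>p is T. ✓
w3: <><>~p is F, <>p is F. ✗
w4: <><>~p is T, <>p is T. ✓
w5: <><>~p is T, <>p is F. ✓
w6: <><>~p is F, <>p is F. ✗
w7: <><>~p is F, <>p is T. ✓
Satisfying worlds: {w2, w4, w5, w7}.
So <><>~p | <>p fails at the other 4 worlds.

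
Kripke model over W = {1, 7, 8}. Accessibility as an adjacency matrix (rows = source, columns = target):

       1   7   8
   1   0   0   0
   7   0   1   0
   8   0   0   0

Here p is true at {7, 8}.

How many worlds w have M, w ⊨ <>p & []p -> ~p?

1: <>p & []p is F, ~p is T. ✓
7: <>p & []p is T, ~p is F. ✗
8: <>p & []p is F, ~p is F. ✓
Satisfying worlds: {1, 8}.

2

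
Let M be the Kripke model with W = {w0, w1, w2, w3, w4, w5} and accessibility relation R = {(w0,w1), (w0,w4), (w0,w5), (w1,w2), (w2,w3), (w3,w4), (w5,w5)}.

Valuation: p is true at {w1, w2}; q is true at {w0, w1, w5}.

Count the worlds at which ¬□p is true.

w0: □p is F. ✓
w1: □p is T. ✗
w2: □p is F. ✓
w3: □p is F. ✓
w4: □p is T. ✗
w5: □p is F. ✓
Satisfying worlds: {w0, w2, w3, w5}.

4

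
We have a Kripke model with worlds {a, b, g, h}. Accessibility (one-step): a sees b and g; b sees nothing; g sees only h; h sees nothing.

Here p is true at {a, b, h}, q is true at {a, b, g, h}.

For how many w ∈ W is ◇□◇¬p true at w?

2

a: successors {b, g}; □◇¬p there: b:T, g:F. ✓
b: no successors, so ◇□◇¬p fails. ✗
g: successors {h}; □◇¬p there: h:T. ✓
h: no successors, so ◇□◇¬p fails. ✗
Satisfying worlds: {a, g}.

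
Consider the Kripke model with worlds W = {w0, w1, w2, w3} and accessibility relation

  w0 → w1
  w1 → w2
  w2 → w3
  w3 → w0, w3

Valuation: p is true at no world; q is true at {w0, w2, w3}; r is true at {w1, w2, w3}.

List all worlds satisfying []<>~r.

w0: successors {w1}; <>~r there: w1:F. ✗
w1: successors {w2}; <>~r there: w2:F. ✗
w2: successors {w3}; <>~r there: w3:T. ✓
w3: successors {w0, w3}; <>~r there: w0:F, w3:T. ✗

{w2}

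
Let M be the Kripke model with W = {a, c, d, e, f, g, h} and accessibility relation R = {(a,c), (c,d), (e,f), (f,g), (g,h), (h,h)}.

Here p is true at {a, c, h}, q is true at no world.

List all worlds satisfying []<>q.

{d}

a: successors {c}; <>q there: c:F. ✗
c: successors {d}; <>q there: d:F. ✗
d: no successors, so []<>q holds vacuously. ✓
e: successors {f}; <>q there: f:F. ✗
f: successors {g}; <>q there: g:F. ✗
g: successors {h}; <>q there: h:F. ✗
h: successors {h}; <>q there: h:F. ✗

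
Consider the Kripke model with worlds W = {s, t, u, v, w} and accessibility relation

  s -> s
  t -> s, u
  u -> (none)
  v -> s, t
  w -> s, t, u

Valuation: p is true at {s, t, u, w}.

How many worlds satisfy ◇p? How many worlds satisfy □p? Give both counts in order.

4 and 5

For ◇p:
s: successors {s}; p there: s:T. ✓
t: successors {s, u}; p there: s:T, u:T. ✓
u: no successors, so ◇p fails. ✗
v: successors {s, t}; p there: s:T, t:T. ✓
w: successors {s, t, u}; p there: s:T, t:T, u:T. ✓
— 4 worlds.
For □p:
s: successors {s}; p there: s:T. ✓
t: successors {s, u}; p there: s:T, u:T. ✓
u: no successors, so □p holds vacuously. ✓
v: successors {s, t}; p there: s:T, t:T. ✓
w: successors {s, t, u}; p there: s:T, t:T, u:T. ✓
— 5 worlds.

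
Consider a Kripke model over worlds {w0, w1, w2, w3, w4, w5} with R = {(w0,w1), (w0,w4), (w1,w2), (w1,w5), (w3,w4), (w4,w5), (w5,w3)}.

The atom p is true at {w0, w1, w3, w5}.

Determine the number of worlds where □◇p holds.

4

w0: successors {w1, w4}; ◇p there: w1:T, w4:T. ✓
w1: successors {w2, w5}; ◇p there: w2:F, w5:T. ✗
w2: no successors, so □◇p holds vacuously. ✓
w3: successors {w4}; ◇p there: w4:T. ✓
w4: successors {w5}; ◇p there: w5:T. ✓
w5: successors {w3}; ◇p there: w3:F. ✗
Satisfying worlds: {w0, w2, w3, w4}.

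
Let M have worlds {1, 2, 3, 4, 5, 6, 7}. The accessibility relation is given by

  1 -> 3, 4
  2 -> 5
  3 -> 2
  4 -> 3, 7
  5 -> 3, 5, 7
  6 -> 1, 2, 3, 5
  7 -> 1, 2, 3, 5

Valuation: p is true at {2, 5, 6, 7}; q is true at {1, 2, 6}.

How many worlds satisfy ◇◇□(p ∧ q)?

1: successors {3, 4}; ◇□(p ∧ q) there: 3:F, 4:T. ✓
2: successors {5}; ◇□(p ∧ q) there: 5:T. ✓
3: successors {2}; ◇□(p ∧ q) there: 2:F. ✗
4: successors {3, 7}; ◇□(p ∧ q) there: 3:F, 7:T. ✓
5: successors {3, 5, 7}; ◇□(p ∧ q) there: 3:F, 5:T, 7:T. ✓
6: successors {1, 2, 3, 5}; ◇□(p ∧ q) there: 1:T, 2:F, 3:F, 5:T. ✓
7: successors {1, 2, 3, 5}; ◇□(p ∧ q) there: 1:T, 2:F, 3:F, 5:T. ✓
Satisfying worlds: {1, 2, 4, 5, 6, 7}.

6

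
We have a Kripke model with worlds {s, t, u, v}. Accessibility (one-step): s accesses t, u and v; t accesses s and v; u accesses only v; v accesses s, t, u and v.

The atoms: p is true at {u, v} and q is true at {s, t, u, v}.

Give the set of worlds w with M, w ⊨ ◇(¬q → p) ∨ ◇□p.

{s, t, u, v}

s: ◇(¬q → p) is T, ◇□p is T. ✓
t: ◇(¬q → p) is T, ◇□p is F. ✓
u: ◇(¬q → p) is T, ◇□p is F. ✓
v: ◇(¬q → p) is T, ◇□p is T. ✓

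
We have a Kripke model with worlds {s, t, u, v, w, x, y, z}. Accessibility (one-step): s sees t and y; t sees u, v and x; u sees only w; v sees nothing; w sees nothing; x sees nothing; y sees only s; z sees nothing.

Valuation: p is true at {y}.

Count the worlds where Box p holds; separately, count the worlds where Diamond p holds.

For Box p:
s: successors {t, y}; p there: t:F, y:T. ✗
t: successors {u, v, x}; p there: u:F, v:F, x:F. ✗
u: successors {w}; p there: w:F. ✗
v: no successors, so Box p holds vacuously. ✓
w: no successors, so Box p holds vacuously. ✓
x: no successors, so Box p holds vacuously. ✓
y: successors {s}; p there: s:F. ✗
z: no successors, so Box p holds vacuously. ✓
— 4 worlds.
For Diamond p:
s: successors {t, y}; p there: t:F, y:T. ✓
t: successors {u, v, x}; p there: u:F, v:F, x:F. ✗
u: successors {w}; p there: w:F. ✗
v: no successors, so Diamond p fails. ✗
w: no successors, so Diamond p fails. ✗
x: no successors, so Diamond p fails. ✗
y: successors {s}; p there: s:F. ✗
z: no successors, so Diamond p fails. ✗
— 1 world.

4 and 1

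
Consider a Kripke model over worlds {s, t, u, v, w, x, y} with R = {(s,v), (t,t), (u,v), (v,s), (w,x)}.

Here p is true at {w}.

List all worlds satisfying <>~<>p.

{s, t, u, v, w}

s: successors {v}; ~<>p there: v:T. ✓
t: successors {t}; ~<>p there: t:T. ✓
u: successors {v}; ~<>p there: v:T. ✓
v: successors {s}; ~<>p there: s:T. ✓
w: successors {x}; ~<>p there: x:T. ✓
x: no successors, so <>~<>p fails. ✗
y: no successors, so <>~<>p fails. ✗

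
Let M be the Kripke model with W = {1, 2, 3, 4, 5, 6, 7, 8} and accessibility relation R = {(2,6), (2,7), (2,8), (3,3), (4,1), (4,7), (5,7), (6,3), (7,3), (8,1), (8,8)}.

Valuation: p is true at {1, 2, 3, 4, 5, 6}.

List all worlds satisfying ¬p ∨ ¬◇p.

{1, 5, 7, 8}

1: ¬p is F, ¬◇p is T. ✓
2: ¬p is F, ¬◇p is F. ✗
3: ¬p is F, ¬◇p is F. ✗
4: ¬p is F, ¬◇p is F. ✗
5: ¬p is F, ¬◇p is T. ✓
6: ¬p is F, ¬◇p is F. ✗
7: ¬p is T, ¬◇p is F. ✓
8: ¬p is T, ¬◇p is F. ✓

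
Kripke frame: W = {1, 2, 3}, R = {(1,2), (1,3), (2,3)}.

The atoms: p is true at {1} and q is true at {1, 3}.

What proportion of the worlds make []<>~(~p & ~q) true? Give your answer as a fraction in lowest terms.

1/3

1: successors {2, 3}; <>~(~p & ~q) there: 2:T, 3:F. ✗
2: successors {3}; <>~(~p & ~q) there: 3:F. ✗
3: no successors, so []<>~(~p & ~q) holds vacuously. ✓
That's 1 of 3 worlds, so 1/3.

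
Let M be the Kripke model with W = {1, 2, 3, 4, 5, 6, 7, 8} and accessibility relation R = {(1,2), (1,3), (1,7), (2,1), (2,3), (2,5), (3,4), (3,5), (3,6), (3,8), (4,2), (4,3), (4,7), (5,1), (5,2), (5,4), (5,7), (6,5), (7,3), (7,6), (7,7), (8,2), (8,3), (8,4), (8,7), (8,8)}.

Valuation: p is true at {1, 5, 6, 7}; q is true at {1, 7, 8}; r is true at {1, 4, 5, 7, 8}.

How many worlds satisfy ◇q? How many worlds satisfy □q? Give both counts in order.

7 and 0

For ◇q:
1: successors {2, 3, 7}; q there: 2:F, 3:F, 7:T. ✓
2: successors {1, 3, 5}; q there: 1:T, 3:F, 5:F. ✓
3: successors {4, 5, 6, 8}; q there: 4:F, 5:F, 6:F, 8:T. ✓
4: successors {2, 3, 7}; q there: 2:F, 3:F, 7:T. ✓
5: successors {1, 2, 4, 7}; q there: 1:T, 2:F, 4:F, 7:T. ✓
6: successors {5}; q there: 5:F. ✗
7: successors {3, 6, 7}; q there: 3:F, 6:F, 7:T. ✓
8: successors {2, 3, 4, 7, 8}; q there: 2:F, 3:F, 4:F, 7:T, 8:T. ✓
— 7 worlds.
For □q:
1: successors {2, 3, 7}; q there: 2:F, 3:F, 7:T. ✗
2: successors {1, 3, 5}; q there: 1:T, 3:F, 5:F. ✗
3: successors {4, 5, 6, 8}; q there: 4:F, 5:F, 6:F, 8:T. ✗
4: successors {2, 3, 7}; q there: 2:F, 3:F, 7:T. ✗
5: successors {1, 2, 4, 7}; q there: 1:T, 2:F, 4:F, 7:T. ✗
6: successors {5}; q there: 5:F. ✗
7: successors {3, 6, 7}; q there: 3:F, 6:F, 7:T. ✗
8: successors {2, 3, 4, 7, 8}; q there: 2:F, 3:F, 4:F, 7:T, 8:T. ✗
— 0 worlds.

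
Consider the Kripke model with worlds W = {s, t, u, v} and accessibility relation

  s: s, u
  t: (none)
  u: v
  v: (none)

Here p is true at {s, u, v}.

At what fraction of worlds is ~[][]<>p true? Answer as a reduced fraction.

s: [][]<>p is F. ✓
t: [][]<>p is T. ✗
u: [][]<>p is T. ✗
v: [][]<>p is T. ✗
That's 1 of 4 worlds, so 1/4.

1/4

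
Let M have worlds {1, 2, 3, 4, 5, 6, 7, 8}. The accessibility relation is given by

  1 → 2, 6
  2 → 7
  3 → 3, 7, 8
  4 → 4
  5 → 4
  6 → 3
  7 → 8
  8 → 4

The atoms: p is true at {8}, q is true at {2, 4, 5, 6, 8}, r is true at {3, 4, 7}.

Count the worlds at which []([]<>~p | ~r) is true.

6

1: successors {2, 6}; []<>~p | ~r there: 2:T, 6:T. ✓
2: successors {7}; []<>~p | ~r there: 7:T. ✓
3: successors {3, 7, 8}; []<>~p | ~r there: 3:F, 7:T, 8:T. ✗
4: successors {4}; []<>~p | ~r there: 4:T. ✓
5: successors {4}; []<>~p | ~r there: 4:T. ✓
6: successors {3}; []<>~p | ~r there: 3:F. ✗
7: successors {8}; []<>~p | ~r there: 8:T. ✓
8: successors {4}; []<>~p | ~r there: 4:T. ✓
Satisfying worlds: {1, 2, 4, 5, 7, 8}.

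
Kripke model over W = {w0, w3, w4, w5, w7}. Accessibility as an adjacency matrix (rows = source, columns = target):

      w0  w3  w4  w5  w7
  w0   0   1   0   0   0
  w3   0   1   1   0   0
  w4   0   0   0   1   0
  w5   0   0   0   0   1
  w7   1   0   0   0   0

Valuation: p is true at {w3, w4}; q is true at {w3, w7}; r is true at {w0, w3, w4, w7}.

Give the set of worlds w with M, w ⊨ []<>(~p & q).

{w4}

w0: successors {w3}; <>(~p & q) there: w3:F. ✗
w3: successors {w3, w4}; <>(~p & q) there: w3:F, w4:F. ✗
w4: successors {w5}; <>(~p & q) there: w5:T. ✓
w5: successors {w7}; <>(~p & q) there: w7:F. ✗
w7: successors {w0}; <>(~p & q) there: w0:F. ✗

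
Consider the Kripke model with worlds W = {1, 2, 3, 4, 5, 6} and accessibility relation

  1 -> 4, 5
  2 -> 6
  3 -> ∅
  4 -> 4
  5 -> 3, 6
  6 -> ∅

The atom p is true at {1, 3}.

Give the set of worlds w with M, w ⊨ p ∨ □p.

{1, 3, 6}

1: p is T, □p is F. ✓
2: p is F, □p is F. ✗
3: p is T, □p is T. ✓
4: p is F, □p is F. ✗
5: p is F, □p is F. ✗
6: p is F, □p is T. ✓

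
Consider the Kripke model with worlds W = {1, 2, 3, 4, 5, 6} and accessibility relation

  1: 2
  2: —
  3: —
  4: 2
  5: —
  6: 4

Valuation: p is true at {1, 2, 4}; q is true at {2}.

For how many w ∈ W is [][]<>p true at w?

5

1: successors {2}; []<>p there: 2:T. ✓
2: no successors, so [][]<>p holds vacuously. ✓
3: no successors, so [][]<>p holds vacuously. ✓
4: successors {2}; []<>p there: 2:T. ✓
5: no successors, so [][]<>p holds vacuously. ✓
6: successors {4}; []<>p there: 4:F. ✗
Satisfying worlds: {1, 2, 3, 4, 5}.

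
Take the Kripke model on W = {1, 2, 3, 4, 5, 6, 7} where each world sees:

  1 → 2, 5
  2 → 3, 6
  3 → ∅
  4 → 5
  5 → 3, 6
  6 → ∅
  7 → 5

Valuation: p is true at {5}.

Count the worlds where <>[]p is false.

5

1: successors {2, 5}; []p there: 2:F, 5:F. ✗
2: successors {3, 6}; []p there: 3:T, 6:T. ✓
3: no successors, so <>[]p fails. ✗
4: successors {5}; []p there: 5:F. ✗
5: successors {3, 6}; []p there: 3:T, 6:T. ✓
6: no successors, so <>[]p fails. ✗
7: successors {5}; []p there: 5:F. ✗
Satisfying worlds: {2, 5}.
So <>[]p fails at the other 5 worlds.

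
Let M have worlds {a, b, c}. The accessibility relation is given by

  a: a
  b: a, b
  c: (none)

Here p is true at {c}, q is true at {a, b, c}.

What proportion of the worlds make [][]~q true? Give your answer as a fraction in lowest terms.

1/3

a: successors {a}; []~q there: a:F. ✗
b: successors {a, b}; []~q there: a:F, b:F. ✗
c: no successors, so [][]~q holds vacuously. ✓
That's 1 of 3 worlds, so 1/3.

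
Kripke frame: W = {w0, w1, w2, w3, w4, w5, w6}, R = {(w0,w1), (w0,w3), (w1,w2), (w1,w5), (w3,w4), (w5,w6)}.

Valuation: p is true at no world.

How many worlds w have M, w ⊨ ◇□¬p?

w0: successors {w1, w3}; □¬p there: w1:T, w3:T. ✓
w1: successors {w2, w5}; □¬p there: w2:T, w5:T. ✓
w2: no successors, so ◇□¬p fails. ✗
w3: successors {w4}; □¬p there: w4:T. ✓
w4: no successors, so ◇□¬p fails. ✗
w5: successors {w6}; □¬p there: w6:T. ✓
w6: no successors, so ◇□¬p fails. ✗
Satisfying worlds: {w0, w1, w3, w5}.

4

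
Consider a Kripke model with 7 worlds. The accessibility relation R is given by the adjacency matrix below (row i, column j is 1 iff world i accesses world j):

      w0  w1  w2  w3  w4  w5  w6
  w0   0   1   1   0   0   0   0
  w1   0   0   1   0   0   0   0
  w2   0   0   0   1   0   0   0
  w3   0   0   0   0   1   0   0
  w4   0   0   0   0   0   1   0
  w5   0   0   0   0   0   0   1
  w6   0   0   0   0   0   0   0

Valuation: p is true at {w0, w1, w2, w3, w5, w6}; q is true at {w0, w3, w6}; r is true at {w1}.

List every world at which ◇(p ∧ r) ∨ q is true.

w0: ◇(p ∧ r) is T, q is T. ✓
w1: ◇(p ∧ r) is F, q is F. ✗
w2: ◇(p ∧ r) is F, q is F. ✗
w3: ◇(p ∧ r) is F, q is T. ✓
w4: ◇(p ∧ r) is F, q is F. ✗
w5: ◇(p ∧ r) is F, q is F. ✗
w6: ◇(p ∧ r) is F, q is T. ✓

{w0, w3, w6}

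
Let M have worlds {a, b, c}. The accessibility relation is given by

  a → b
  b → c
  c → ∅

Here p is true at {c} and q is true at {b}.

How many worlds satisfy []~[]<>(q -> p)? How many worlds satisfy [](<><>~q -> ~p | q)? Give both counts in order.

For []~[]<>(q -> p):
a: successors {b}; ~[]<>(q -> p) there: b:T. ✓
b: successors {c}; ~[]<>(q -> p) there: c:F. ✗
c: no successors, so []~[]<>(q -> p) holds vacuously. ✓
— 2 worlds.
For [](<><>~q -> ~p | q):
a: successors {b}; <><>~q -> ~p | q there: b:T. ✓
b: successors {c}; <><>~q -> ~p | q there: c:T. ✓
c: no successors, so [](<><>~q -> ~p | q) holds vacuously. ✓
— 3 worlds.

2 and 3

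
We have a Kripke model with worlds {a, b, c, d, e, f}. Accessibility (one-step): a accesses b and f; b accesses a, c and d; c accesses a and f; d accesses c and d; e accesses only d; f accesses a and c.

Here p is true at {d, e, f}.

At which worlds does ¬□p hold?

{a, b, c, d, f}

a: □p is F. ✓
b: □p is F. ✓
c: □p is F. ✓
d: □p is F. ✓
e: □p is T. ✗
f: □p is F. ✓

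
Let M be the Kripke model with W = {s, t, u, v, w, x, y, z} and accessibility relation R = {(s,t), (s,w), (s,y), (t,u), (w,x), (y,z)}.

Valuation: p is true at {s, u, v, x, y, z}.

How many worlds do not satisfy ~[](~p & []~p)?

4

s: [](~p & []~p) is F. ✓
t: [](~p & []~p) is F. ✓
u: [](~p & []~p) is T. ✗
v: [](~p & []~p) is T. ✗
w: [](~p & []~p) is F. ✓
x: [](~p & []~p) is T. ✗
y: [](~p & []~p) is F. ✓
z: [](~p & []~p) is T. ✗
Satisfying worlds: {s, t, w, y}.
So ~[](~p & []~p) fails at the other 4 worlds.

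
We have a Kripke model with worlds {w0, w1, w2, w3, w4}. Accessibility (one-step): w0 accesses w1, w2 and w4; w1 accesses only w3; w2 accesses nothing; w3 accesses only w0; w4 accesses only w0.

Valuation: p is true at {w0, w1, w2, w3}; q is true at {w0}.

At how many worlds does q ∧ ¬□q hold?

w0: q is T, ¬□q is T. ✓
w1: q is F, ¬□q is T. ✗
w2: q is F, ¬□q is F. ✗
w3: q is F, ¬□q is F. ✗
w4: q is F, ¬□q is F. ✗
Satisfying worlds: {w0}.

1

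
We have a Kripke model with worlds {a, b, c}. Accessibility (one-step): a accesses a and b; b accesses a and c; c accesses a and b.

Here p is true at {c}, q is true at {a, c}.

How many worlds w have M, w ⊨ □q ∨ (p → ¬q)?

2

a: □q is F, p → ¬q is T. ✓
b: □q is T, p → ¬q is T. ✓
c: □q is F, p → ¬q is F. ✗
Satisfying worlds: {a, b}.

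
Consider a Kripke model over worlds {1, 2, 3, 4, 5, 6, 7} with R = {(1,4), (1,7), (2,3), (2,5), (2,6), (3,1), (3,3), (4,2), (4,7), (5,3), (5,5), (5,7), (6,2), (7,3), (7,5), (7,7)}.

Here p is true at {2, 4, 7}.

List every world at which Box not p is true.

1: successors {4, 7}; not p there: 4:F, 7:F. ✗
2: successors {3, 5, 6}; not p there: 3:T, 5:T, 6:T. ✓
3: successors {1, 3}; not p there: 1:T, 3:T. ✓
4: successors {2, 7}; not p there: 2:F, 7:F. ✗
5: successors {3, 5, 7}; not p there: 3:T, 5:T, 7:F. ✗
6: successors {2}; not p there: 2:F. ✗
7: successors {3, 5, 7}; not p there: 3:T, 5:T, 7:F. ✗

{2, 3}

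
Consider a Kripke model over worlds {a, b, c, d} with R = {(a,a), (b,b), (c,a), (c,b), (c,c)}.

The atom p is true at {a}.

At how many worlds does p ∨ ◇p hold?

2

a: p is T, ◇p is T. ✓
b: p is F, ◇p is F. ✗
c: p is F, ◇p is T. ✓
d: p is F, ◇p is F. ✗
Satisfying worlds: {a, c}.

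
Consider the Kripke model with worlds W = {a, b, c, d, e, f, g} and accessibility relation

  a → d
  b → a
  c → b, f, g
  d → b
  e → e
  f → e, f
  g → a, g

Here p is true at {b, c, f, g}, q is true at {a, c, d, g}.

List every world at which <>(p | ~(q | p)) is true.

{c, d, e, f, g}

a: successors {d}; p | ~(q | p) there: d:F. ✗
b: successors {a}; p | ~(q | p) there: a:F. ✗
c: successors {b, f, g}; p | ~(q | p) there: b:T, f:T, g:T. ✓
d: successors {b}; p | ~(q | p) there: b:T. ✓
e: successors {e}; p | ~(q | p) there: e:T. ✓
f: successors {e, f}; p | ~(q | p) there: e:T, f:T. ✓
g: successors {a, g}; p | ~(q | p) there: a:F, g:T. ✓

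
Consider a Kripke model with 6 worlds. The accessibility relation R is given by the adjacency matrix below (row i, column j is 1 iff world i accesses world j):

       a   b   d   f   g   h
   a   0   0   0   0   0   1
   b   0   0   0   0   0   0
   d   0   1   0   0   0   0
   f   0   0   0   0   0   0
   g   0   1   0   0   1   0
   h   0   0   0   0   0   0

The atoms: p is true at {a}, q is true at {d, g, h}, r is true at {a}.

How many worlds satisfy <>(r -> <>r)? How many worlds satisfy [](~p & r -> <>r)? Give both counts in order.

For <>(r -> <>r):
a: successors {h}; r -> <>r there: h:T. ✓
b: no successors, so <>(r -> <>r) fails. ✗
d: successors {b}; r -> <>r there: b:T. ✓
f: no successors, so <>(r -> <>r) fails. ✗
g: successors {b, g}; r -> <>r there: b:T, g:T. ✓
h: no successors, so <>(r -> <>r) fails. ✗
— 3 worlds.
For [](~p & r -> <>r):
a: successors {h}; ~p & r -> <>r there: h:T. ✓
b: no successors, so [](~p & r -> <>r) holds vacuously. ✓
d: successors {b}; ~p & r -> <>r there: b:T. ✓
f: no successors, so [](~p & r -> <>r) holds vacuously. ✓
g: successors {b, g}; ~p & r -> <>r there: b:T, g:T. ✓
h: no successors, so [](~p & r -> <>r) holds vacuously. ✓
— 6 worlds.

3 and 6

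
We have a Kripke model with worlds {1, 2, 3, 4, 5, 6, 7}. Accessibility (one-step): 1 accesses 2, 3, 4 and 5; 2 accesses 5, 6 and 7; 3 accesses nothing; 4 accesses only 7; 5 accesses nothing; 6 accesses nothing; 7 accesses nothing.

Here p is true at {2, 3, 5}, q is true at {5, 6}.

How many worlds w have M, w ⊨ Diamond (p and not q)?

1

1: successors {2, 3, 4, 5}; p and not q there: 2:T, 3:T, 4:F, 5:F. ✓
2: successors {5, 6, 7}; p and not q there: 5:F, 6:F, 7:F. ✗
3: no successors, so Diamond (p and not q) fails. ✗
4: successors {7}; p and not q there: 7:F. ✗
5: no successors, so Diamond (p and not q) fails. ✗
6: no successors, so Diamond (p and not q) fails. ✗
7: no successors, so Diamond (p and not q) fails. ✗
Satisfying worlds: {1}.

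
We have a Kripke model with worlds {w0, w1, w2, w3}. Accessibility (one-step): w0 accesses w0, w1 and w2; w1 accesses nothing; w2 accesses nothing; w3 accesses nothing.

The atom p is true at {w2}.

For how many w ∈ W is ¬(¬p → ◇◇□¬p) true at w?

w0: ¬p → ◇◇□¬p is T. ✗
w1: ¬p → ◇◇□¬p is F. ✓
w2: ¬p → ◇◇□¬p is T. ✗
w3: ¬p → ◇◇□¬p is F. ✓
Satisfying worlds: {w1, w3}.

2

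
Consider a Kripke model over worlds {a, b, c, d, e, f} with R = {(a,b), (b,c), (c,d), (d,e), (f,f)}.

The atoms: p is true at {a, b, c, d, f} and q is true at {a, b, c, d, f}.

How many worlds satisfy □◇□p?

4

a: successors {b}; ◇□p there: b:T. ✓
b: successors {c}; ◇□p there: c:F. ✗
c: successors {d}; ◇□p there: d:T. ✓
d: successors {e}; ◇□p there: e:F. ✗
e: no successors, so □◇□p holds vacuously. ✓
f: successors {f}; ◇□p there: f:T. ✓
Satisfying worlds: {a, c, e, f}.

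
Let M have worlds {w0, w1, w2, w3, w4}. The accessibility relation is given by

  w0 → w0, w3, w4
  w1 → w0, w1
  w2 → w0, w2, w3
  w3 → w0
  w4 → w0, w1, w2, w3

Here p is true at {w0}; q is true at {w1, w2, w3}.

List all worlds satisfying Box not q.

w0: successors {w0, w3, w4}; not q there: w0:T, w3:F, w4:T. ✗
w1: successors {w0, w1}; not q there: w0:T, w1:F. ✗
w2: successors {w0, w2, w3}; not q there: w0:T, w2:F, w3:F. ✗
w3: successors {w0}; not q there: w0:T. ✓
w4: successors {w0, w1, w2, w3}; not q there: w0:T, w1:F, w2:F, w3:F. ✗

{w3}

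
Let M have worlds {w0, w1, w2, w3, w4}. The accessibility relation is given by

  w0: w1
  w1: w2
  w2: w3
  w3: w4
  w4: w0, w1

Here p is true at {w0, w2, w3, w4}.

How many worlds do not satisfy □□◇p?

w0: successors {w1}; □◇p there: w1:T. ✓
w1: successors {w2}; □◇p there: w2:T. ✓
w2: successors {w3}; □◇p there: w3:T. ✓
w3: successors {w4}; □◇p there: w4:F. ✗
w4: successors {w0, w1}; □◇p there: w0:T, w1:T. ✓
Satisfying worlds: {w0, w1, w2, w4}.
So □□◇p fails at the other 1 world.

1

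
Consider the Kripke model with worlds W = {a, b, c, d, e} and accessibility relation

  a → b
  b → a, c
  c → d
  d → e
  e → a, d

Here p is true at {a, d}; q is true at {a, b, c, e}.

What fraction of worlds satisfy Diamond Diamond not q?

2/5

a: successors {b}; Diamond not q there: b:F. ✗
b: successors {a, c}; Diamond not q there: a:F, c:T. ✓
c: successors {d}; Diamond not q there: d:F. ✗
d: successors {e}; Diamond not q there: e:T. ✓
e: successors {a, d}; Diamond not q there: a:F, d:F. ✗
That's 2 of 5 worlds, so 2/5.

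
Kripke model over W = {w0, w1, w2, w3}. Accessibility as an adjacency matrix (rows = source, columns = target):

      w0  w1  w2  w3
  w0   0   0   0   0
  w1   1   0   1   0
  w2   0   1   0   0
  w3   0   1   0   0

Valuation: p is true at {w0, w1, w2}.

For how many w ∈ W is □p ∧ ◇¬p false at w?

4

w0: □p is T, ◇¬p is F. ✗
w1: □p is T, ◇¬p is F. ✗
w2: □p is T, ◇¬p is F. ✗
w3: □p is T, ◇¬p is F. ✗
Satisfying worlds: ∅.
So □p ∧ ◇¬p fails at the other 4 worlds.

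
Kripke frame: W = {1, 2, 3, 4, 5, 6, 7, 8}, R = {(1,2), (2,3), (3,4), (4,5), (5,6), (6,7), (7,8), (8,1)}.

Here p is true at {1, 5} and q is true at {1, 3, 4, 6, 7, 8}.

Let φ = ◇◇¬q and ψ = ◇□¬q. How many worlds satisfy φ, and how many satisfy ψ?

2 and 2

For ◇◇¬q:
1: successors {2}; ◇¬q there: 2:F. ✗
2: successors {3}; ◇¬q there: 3:F. ✗
3: successors {4}; ◇¬q there: 4:T. ✓
4: successors {5}; ◇¬q there: 5:F. ✗
5: successors {6}; ◇¬q there: 6:F. ✗
6: successors {7}; ◇¬q there: 7:F. ✗
7: successors {8}; ◇¬q there: 8:F. ✗
8: successors {1}; ◇¬q there: 1:T. ✓
— 2 worlds.
For ◇□¬q:
1: successors {2}; □¬q there: 2:F. ✗
2: successors {3}; □¬q there: 3:F. ✗
3: successors {4}; □¬q there: 4:T. ✓
4: successors {5}; □¬q there: 5:F. ✗
5: successors {6}; □¬q there: 6:F. ✗
6: successors {7}; □¬q there: 7:F. ✗
7: successors {8}; □¬q there: 8:F. ✗
8: successors {1}; □¬q there: 1:T. ✓
— 2 worlds.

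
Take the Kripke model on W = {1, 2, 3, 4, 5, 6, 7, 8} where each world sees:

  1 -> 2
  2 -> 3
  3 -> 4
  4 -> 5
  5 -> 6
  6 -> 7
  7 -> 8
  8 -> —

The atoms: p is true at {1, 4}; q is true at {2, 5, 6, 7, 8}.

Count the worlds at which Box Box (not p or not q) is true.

8

1: successors {2}; Box (not p or not q) there: 2:T. ✓
2: successors {3}; Box (not p or not q) there: 3:T. ✓
3: successors {4}; Box (not p or not q) there: 4:T. ✓
4: successors {5}; Box (not p or not q) there: 5:T. ✓
5: successors {6}; Box (not p or not q) there: 6:T. ✓
6: successors {7}; Box (not p or not q) there: 7:T. ✓
7: successors {8}; Box (not p or not q) there: 8:T. ✓
8: no successors, so Box Box (not p or not q) holds vacuously. ✓
Satisfying worlds: {1, 2, 3, 4, 5, 6, 7, 8}.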